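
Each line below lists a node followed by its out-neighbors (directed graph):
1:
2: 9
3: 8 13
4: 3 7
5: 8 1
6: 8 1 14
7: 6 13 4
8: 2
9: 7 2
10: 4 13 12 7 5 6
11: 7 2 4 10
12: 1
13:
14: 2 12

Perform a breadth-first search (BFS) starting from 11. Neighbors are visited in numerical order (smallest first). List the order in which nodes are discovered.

11, 2, 4, 7, 10, 9, 3, 6, 13, 5, 12, 8, 1, 14

Visit 11; enqueue 2, 4, 7, 10 → queue [2, 4, 7, 10]
Visit 2; enqueue 9 → queue [4, 7, 10, 9]
Visit 4; enqueue 3 → queue [7, 10, 9, 3]
Visit 7; enqueue 6, 13 → queue [10, 9, 3, 6, 13]
Visit 10; enqueue 5, 12 → queue [9, 3, 6, 13, 5, 12]
Visit 9 → queue [3, 6, 13, 5, 12]
Visit 3; enqueue 8 → queue [6, 13, 5, 12, 8]
Visit 6; enqueue 1, 14 → queue [13, 5, 12, 8, 1, 14]
Visit 13 → queue [5, 12, 8, 1, 14]
Visit 5 → queue [12, 8, 1, 14]
Visit 12 → queue [8, 1, 14]
Visit 8 → queue [1, 14]
Visit 1 → queue [14]
Visit 14 → queue []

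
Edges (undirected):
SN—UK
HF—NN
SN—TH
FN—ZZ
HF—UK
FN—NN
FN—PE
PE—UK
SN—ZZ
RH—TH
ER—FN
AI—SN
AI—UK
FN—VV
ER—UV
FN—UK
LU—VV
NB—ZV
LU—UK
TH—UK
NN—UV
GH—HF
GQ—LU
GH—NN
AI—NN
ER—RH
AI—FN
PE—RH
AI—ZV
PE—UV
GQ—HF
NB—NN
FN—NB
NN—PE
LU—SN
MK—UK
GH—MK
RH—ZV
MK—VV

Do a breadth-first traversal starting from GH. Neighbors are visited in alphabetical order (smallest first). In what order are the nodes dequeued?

GH → HF → MK → NN → GQ → UK → VV → AI → FN → NB → PE → UV → LU → SN → TH → ZV → ER → ZZ → RH

Visit GH; enqueue HF, MK, NN → queue [HF, MK, NN]
Visit HF; enqueue GQ, UK → queue [MK, NN, GQ, UK]
Visit MK; enqueue VV → queue [NN, GQ, UK, VV]
Visit NN; enqueue AI, FN, NB, PE, UV → queue [GQ, UK, VV, AI, FN, NB, PE, UV]
Visit GQ; enqueue LU → queue [UK, VV, AI, FN, NB, PE, UV, LU]
Visit UK; enqueue SN, TH → queue [VV, AI, FN, NB, PE, UV, LU, SN, TH]
Visit VV → queue [AI, FN, NB, PE, UV, LU, SN, TH]
Visit AI; enqueue ZV → queue [FN, NB, PE, UV, LU, SN, TH, ZV]
Visit FN; enqueue ER, ZZ → queue [NB, PE, UV, LU, SN, TH, ZV, ER, ZZ]
Visit NB → queue [PE, UV, LU, SN, TH, ZV, ER, ZZ]
Visit PE; enqueue RH → queue [UV, LU, SN, TH, ZV, ER, ZZ, RH]
Visit UV → queue [LU, SN, TH, ZV, ER, ZZ, RH]
Visit LU → queue [SN, TH, ZV, ER, ZZ, RH]
Visit SN → queue [TH, ZV, ER, ZZ, RH]
Visit TH → queue [ZV, ER, ZZ, RH]
Visit ZV → queue [ER, ZZ, RH]
Visit ER → queue [ZZ, RH]
Visit ZZ → queue [RH]
Visit RH → queue []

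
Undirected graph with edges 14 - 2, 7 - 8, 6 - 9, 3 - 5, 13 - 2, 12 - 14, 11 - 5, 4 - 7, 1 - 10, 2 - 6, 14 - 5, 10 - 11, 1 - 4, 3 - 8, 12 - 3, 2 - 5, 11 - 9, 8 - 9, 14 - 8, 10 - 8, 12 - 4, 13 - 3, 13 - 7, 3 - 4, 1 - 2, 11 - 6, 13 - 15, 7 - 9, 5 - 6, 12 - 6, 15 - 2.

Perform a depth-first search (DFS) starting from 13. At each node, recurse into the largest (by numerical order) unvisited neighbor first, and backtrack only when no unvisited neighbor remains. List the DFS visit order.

13, 15, 2, 14, 12, 6, 11, 10, 8, 9, 7, 4, 3, 5, 1

Visit 13
13 → 15
15 → 2
2 → 14
14 → 12
12 → 6
6 → 11
11 → 10
10 → 8
8 → 9
9 → 7
7 → 4
4 → 3
3 → 5
4 → 1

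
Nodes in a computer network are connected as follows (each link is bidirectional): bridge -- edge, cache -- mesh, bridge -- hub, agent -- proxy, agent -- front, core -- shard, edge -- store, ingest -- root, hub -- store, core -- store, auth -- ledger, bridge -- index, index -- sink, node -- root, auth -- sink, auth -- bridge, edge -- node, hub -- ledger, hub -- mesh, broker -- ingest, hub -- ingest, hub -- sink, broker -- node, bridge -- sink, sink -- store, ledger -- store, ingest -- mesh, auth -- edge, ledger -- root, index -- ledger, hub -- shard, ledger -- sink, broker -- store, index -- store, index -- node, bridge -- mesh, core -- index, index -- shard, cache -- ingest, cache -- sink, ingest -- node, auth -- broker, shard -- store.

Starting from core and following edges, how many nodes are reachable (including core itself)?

16

BFS from core visits: core, index, shard, store, bridge, ledger, node, sink, hub, broker, edge, auth, mesh, root, ingest, cache
Reachable nodes: 16 of 19 total.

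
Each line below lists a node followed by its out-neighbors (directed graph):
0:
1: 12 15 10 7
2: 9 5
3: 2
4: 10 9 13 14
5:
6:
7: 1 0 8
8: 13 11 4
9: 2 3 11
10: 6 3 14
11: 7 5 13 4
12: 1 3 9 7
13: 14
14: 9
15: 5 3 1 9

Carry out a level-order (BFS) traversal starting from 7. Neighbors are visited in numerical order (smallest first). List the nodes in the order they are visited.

7 -> 0 -> 1 -> 8 -> 10 -> 12 -> 15 -> 4 -> 11 -> 13 -> 3 -> 6 -> 14 -> 9 -> 5 -> 2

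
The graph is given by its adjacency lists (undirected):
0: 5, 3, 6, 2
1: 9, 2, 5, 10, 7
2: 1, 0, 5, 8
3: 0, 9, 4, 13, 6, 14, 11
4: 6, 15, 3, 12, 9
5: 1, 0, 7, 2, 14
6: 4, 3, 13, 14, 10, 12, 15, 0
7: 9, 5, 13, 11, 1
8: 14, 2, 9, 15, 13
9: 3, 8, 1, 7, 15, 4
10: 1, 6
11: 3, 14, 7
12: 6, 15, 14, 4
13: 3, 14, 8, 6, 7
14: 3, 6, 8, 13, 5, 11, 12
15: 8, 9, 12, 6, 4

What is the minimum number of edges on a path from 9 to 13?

2

Level 0: 9
Level 1: 1, 3, 4, 7, 8, 15
Level 2: 0, 2, 5, 6, 10, 11, 12, 13, 14
13 first appears at level 2.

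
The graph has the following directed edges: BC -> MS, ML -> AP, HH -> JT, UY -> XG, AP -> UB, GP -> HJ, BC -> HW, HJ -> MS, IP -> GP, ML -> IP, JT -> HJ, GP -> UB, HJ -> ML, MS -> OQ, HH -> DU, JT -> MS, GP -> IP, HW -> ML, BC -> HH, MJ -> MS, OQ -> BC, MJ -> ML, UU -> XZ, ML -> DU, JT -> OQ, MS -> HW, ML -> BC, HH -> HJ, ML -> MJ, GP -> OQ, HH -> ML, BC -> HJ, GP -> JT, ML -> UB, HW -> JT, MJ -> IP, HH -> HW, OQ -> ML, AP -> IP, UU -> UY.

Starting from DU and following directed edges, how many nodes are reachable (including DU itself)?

BFS from DU visits: DU
Reachable nodes: 1 of 18 total.

1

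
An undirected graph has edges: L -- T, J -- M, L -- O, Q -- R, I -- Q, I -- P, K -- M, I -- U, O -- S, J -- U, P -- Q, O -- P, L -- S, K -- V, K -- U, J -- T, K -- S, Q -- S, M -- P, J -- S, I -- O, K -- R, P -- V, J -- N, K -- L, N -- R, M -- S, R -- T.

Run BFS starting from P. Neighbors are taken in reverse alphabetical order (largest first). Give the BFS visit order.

P, V, Q, O, M, I, K, S, R, L, J, U, T, N

Visit P; enqueue V, Q, O, M, I → queue [V, Q, O, M, I]
Visit V; enqueue K → queue [Q, O, M, I, K]
Visit Q; enqueue S, R → queue [O, M, I, K, S, R]
Visit O; enqueue L → queue [M, I, K, S, R, L]
Visit M; enqueue J → queue [I, K, S, R, L, J]
Visit I; enqueue U → queue [K, S, R, L, J, U]
Visit K → queue [S, R, L, J, U]
Visit S → queue [R, L, J, U]
Visit R; enqueue T, N → queue [L, J, U, T, N]
Visit L → queue [J, U, T, N]
Visit J → queue [U, T, N]
Visit U → queue [T, N]
Visit T → queue [N]
Visit N → queue []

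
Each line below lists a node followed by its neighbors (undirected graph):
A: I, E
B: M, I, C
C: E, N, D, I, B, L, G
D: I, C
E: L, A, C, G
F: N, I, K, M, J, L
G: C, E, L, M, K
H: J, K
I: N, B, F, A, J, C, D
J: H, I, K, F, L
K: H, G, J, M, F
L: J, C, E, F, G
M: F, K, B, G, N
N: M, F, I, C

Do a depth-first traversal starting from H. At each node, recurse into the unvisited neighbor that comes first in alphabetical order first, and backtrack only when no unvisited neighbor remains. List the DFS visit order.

Visit H
H → J
J → F
F → I
I → A
A → E
E → C
C → B
B → M
M → G
G → K
G → L
M → N
C → D

H -> J -> F -> I -> A -> E -> C -> B -> M -> G -> K -> L -> N -> D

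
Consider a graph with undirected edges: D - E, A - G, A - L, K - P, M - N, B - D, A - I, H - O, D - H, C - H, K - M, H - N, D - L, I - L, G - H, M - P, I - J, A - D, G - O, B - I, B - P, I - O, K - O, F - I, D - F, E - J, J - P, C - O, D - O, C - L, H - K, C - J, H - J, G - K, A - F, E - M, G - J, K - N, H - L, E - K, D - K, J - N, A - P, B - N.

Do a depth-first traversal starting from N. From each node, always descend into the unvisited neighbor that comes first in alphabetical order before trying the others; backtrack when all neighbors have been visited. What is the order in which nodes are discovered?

N B D A F I J C H G K E M P O L

Visit N
N → B
B → D
D → A
A → F
F → I
I → J
J → C
C → H
H → G
G → K
K → E
E → M
M → P
K → O
H → L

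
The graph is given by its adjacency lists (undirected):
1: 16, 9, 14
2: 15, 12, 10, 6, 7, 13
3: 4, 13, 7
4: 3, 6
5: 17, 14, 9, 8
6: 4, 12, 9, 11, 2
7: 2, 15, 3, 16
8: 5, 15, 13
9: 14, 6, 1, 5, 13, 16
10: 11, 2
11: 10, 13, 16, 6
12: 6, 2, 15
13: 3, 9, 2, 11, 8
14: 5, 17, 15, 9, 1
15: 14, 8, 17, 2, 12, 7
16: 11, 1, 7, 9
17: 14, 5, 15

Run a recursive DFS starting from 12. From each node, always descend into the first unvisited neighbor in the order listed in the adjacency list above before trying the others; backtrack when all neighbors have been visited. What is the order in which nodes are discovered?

Visit 12
12 → 6
6 → 4
4 → 3
3 → 13
13 → 9
9 → 14
14 → 5
5 → 17
17 → 15
15 → 8
15 → 2
2 → 10
10 → 11
11 → 16
16 → 1
16 → 7

12 6 4 3 13 9 14 5 17 15 8 2 10 11 16 1 7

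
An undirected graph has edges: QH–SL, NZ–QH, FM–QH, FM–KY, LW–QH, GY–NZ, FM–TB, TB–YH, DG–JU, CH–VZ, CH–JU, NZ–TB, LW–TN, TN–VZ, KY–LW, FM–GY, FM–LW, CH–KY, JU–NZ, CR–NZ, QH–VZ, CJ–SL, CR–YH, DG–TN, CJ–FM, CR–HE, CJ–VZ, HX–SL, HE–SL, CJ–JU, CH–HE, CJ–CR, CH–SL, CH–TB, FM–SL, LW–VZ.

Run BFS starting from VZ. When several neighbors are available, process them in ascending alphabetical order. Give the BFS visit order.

Visit VZ; enqueue CH, CJ, LW, QH, TN → queue [CH, CJ, LW, QH, TN]
Visit CH; enqueue HE, JU, KY, SL, TB → queue [CJ, LW, QH, TN, HE, JU, KY, SL, TB]
Visit CJ; enqueue CR, FM → queue [LW, QH, TN, HE, JU, KY, SL, TB, CR, FM]
Visit LW → queue [QH, TN, HE, JU, KY, SL, TB, CR, FM]
Visit QH; enqueue NZ → queue [TN, HE, JU, KY, SL, TB, CR, FM, NZ]
Visit TN; enqueue DG → queue [HE, JU, KY, SL, TB, CR, FM, NZ, DG]
Visit HE → queue [JU, KY, SL, TB, CR, FM, NZ, DG]
Visit JU → queue [KY, SL, TB, CR, FM, NZ, DG]
Visit KY → queue [SL, TB, CR, FM, NZ, DG]
Visit SL; enqueue HX → queue [TB, CR, FM, NZ, DG, HX]
Visit TB; enqueue YH → queue [CR, FM, NZ, DG, HX, YH]
Visit CR → queue [FM, NZ, DG, HX, YH]
Visit FM; enqueue GY → queue [NZ, DG, HX, YH, GY]
Visit NZ → queue [DG, HX, YH, GY]
Visit DG → queue [HX, YH, GY]
Visit HX → queue [YH, GY]
Visit YH → queue [GY]
Visit GY → queue []

VZ, CH, CJ, LW, QH, TN, HE, JU, KY, SL, TB, CR, FM, NZ, DG, HX, YH, GY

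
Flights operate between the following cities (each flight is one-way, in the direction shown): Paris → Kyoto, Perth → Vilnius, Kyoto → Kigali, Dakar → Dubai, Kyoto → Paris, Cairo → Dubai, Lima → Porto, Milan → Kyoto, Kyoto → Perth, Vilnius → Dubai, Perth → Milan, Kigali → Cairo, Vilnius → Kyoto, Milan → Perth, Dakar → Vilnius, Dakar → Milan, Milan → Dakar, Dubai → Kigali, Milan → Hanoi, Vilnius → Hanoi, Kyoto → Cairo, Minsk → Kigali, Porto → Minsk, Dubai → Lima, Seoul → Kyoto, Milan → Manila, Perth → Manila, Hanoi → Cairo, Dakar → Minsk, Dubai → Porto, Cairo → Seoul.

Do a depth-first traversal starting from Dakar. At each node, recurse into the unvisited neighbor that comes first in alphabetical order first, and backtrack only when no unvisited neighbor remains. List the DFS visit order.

Dakar Dubai Kigali Cairo Seoul Kyoto Paris Perth Manila Milan Hanoi Vilnius Lima Porto Minsk

Visit Dakar
Dakar → Dubai
Dubai → Kigali
Kigali → Cairo
Cairo → Seoul
Seoul → Kyoto
Kyoto → Paris
Kyoto → Perth
Perth → Manila
Perth → Milan
Milan → Hanoi
Perth → Vilnius
Dubai → Lima
Lima → Porto
Porto → Minsk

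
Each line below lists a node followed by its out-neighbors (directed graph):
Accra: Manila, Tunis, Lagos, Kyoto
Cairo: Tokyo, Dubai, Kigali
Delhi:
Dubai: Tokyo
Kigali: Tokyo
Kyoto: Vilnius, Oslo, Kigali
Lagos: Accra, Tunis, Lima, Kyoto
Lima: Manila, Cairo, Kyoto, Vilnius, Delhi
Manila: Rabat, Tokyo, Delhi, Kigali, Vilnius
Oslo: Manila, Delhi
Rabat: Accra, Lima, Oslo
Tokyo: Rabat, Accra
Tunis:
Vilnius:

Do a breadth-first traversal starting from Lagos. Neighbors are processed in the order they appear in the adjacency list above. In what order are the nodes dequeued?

Lagos → Accra → Tunis → Lima → Kyoto → Manila → Cairo → Vilnius → Delhi → Oslo → Kigali → Rabat → Tokyo → Dubai

Visit Lagos; enqueue Accra, Tunis, Lima, Kyoto → queue [Accra, Tunis, Lima, Kyoto]
Visit Accra; enqueue Manila → queue [Tunis, Lima, Kyoto, Manila]
Visit Tunis → queue [Lima, Kyoto, Manila]
Visit Lima; enqueue Cairo, Vilnius, Delhi → queue [Kyoto, Manila, Cairo, Vilnius, Delhi]
Visit Kyoto; enqueue Oslo, Kigali → queue [Manila, Cairo, Vilnius, Delhi, Oslo, Kigali]
Visit Manila; enqueue Rabat, Tokyo → queue [Cairo, Vilnius, Delhi, Oslo, Kigali, Rabat, Tokyo]
Visit Cairo; enqueue Dubai → queue [Vilnius, Delhi, Oslo, Kigali, Rabat, Tokyo, Dubai]
Visit Vilnius → queue [Delhi, Oslo, Kigali, Rabat, Tokyo, Dubai]
Visit Delhi → queue [Oslo, Kigali, Rabat, Tokyo, Dubai]
Visit Oslo → queue [Kigali, Rabat, Tokyo, Dubai]
Visit Kigali → queue [Rabat, Tokyo, Dubai]
Visit Rabat → queue [Tokyo, Dubai]
Visit Tokyo → queue [Dubai]
Visit Dubai → queue []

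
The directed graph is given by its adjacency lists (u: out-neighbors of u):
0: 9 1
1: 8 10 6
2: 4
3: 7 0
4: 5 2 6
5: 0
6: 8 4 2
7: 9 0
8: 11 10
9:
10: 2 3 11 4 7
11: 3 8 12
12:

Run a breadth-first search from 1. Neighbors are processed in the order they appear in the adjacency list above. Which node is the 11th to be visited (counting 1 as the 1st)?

Visit 1; enqueue 8, 10, 6 → queue [8, 10, 6]
Visit 8; enqueue 11 → queue [10, 6, 11]
Visit 10; enqueue 2, 3, 4, 7 → queue [6, 11, 2, 3, 4, 7]
Visit 6 → queue [11, 2, 3, 4, 7]
Visit 11; enqueue 12 → queue [2, 3, 4, 7, 12]
Visit 2 → queue [3, 4, 7, 12]
Visit 3; enqueue 0 → queue [4, 7, 12, 0]
Visit 4; enqueue 5 → queue [7, 12, 0, 5]
Visit 7; enqueue 9 → queue [12, 0, 5, 9]
Visit 12 → queue [0, 5, 9]
Visit 0 → queue [5, 9]
Visit 5 → queue [9]
Visit 9 → queue []

Visit order: 1, 8, 10, 6, 11, 2, 3, 4, 7, 12, 0, 5, 9

0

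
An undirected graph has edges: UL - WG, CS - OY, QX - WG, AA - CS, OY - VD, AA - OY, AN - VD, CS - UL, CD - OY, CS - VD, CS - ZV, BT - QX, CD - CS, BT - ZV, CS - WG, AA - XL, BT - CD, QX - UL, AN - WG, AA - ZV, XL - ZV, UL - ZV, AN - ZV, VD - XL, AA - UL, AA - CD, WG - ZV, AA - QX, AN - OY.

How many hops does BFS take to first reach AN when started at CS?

2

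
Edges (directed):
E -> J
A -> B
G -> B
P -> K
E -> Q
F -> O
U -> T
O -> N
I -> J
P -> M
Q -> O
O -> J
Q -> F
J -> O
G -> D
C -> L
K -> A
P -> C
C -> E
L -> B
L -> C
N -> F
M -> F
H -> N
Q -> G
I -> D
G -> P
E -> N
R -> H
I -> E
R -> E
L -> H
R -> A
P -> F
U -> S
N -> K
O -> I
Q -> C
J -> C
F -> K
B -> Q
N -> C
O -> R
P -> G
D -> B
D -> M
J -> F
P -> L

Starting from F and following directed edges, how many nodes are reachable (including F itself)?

BFS from F visits: F, K, O, A, I, J, N, R, B, D, E, C, H, Q, M, L, G, P
Reachable nodes: 18 of 21 total.

18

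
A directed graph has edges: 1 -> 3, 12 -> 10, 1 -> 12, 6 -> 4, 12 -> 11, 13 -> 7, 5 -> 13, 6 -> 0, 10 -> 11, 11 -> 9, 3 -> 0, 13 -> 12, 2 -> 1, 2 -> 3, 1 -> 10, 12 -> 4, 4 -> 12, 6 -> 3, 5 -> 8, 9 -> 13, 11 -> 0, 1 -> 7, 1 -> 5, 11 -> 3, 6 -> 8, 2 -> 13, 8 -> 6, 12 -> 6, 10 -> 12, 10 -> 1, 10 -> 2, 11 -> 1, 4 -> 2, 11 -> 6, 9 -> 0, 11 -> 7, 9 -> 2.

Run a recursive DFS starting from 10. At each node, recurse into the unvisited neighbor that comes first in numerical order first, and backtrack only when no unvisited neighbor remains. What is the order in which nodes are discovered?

Visit 10
10 → 1
1 → 3
3 → 0
1 → 5
5 → 8
8 → 6
6 → 4
4 → 2
2 → 13
13 → 7
13 → 12
12 → 11
11 → 9

10, 1, 3, 0, 5, 8, 6, 4, 2, 13, 7, 12, 11, 9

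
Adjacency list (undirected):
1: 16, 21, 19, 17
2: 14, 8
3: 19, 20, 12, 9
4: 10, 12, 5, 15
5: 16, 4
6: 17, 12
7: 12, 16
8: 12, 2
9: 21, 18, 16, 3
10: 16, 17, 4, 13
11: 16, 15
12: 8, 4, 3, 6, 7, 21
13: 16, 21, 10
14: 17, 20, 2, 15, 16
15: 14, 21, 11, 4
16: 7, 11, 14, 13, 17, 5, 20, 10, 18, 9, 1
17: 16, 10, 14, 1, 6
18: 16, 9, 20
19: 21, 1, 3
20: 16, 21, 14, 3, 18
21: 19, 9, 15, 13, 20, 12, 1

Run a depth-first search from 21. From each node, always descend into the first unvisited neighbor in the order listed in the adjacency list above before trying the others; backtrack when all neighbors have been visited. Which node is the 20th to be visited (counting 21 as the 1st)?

9

Visit 21
21 → 19
19 → 1
1 → 16
16 → 7
7 → 12
12 → 8
8 → 2
2 → 14
14 → 17
17 → 10
10 → 4
4 → 5
4 → 15
15 → 11
10 → 13
17 → 6
14 → 20
20 → 3
3 → 9
9 → 18

Visit order: 21, 19, 1, 16, 7, 12, 8, 2, 14, 17, 10, 4, 5, 15, 11, 13, 6, 20, 3, 9, 18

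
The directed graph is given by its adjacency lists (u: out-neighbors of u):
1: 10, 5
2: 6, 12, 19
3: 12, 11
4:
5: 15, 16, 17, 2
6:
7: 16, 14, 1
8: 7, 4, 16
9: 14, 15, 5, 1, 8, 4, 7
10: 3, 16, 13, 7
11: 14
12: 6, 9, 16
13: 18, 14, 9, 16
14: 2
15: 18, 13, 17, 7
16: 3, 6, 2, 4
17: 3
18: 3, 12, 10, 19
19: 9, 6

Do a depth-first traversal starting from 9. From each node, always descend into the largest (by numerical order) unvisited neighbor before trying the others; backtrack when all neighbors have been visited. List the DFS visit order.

Visit 9
9 → 15
15 → 18
18 → 19
19 → 6
18 → 12
12 → 16
16 → 4
16 → 3
3 → 11
11 → 14
14 → 2
18 → 10
10 → 13
10 → 7
7 → 1
1 → 5
5 → 17
9 → 8

9, 15, 18, 19, 6, 12, 16, 4, 3, 11, 14, 2, 10, 13, 7, 1, 5, 17, 8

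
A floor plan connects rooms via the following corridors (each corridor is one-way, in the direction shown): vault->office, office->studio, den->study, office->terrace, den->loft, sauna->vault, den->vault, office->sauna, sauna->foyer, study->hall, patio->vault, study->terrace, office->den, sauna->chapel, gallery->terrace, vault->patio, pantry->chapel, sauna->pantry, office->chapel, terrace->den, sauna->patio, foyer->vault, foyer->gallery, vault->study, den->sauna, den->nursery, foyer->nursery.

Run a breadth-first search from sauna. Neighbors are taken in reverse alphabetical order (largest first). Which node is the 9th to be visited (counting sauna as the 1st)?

nursery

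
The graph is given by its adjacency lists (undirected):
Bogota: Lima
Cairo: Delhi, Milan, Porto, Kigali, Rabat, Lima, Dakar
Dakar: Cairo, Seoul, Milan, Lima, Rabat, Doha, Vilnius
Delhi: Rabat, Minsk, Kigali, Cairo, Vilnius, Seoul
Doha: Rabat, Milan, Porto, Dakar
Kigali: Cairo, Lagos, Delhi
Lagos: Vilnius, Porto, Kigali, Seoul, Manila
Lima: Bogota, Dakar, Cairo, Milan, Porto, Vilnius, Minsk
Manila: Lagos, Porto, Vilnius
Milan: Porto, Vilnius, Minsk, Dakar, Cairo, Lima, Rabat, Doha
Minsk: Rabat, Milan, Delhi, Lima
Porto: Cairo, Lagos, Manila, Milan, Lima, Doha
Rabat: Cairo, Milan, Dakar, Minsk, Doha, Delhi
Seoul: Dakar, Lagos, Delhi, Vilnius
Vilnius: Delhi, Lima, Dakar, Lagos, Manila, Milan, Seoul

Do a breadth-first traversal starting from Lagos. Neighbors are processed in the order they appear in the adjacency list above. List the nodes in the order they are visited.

Visit Lagos; enqueue Vilnius, Porto, Kigali, Seoul, Manila → queue [Vilnius, Porto, Kigali, Seoul, Manila]
Visit Vilnius; enqueue Delhi, Lima, Dakar, Milan → queue [Porto, Kigali, Seoul, Manila, Delhi, Lima, Dakar, Milan]
Visit Porto; enqueue Cairo, Doha → queue [Kigali, Seoul, Manila, Delhi, Lima, Dakar, Milan, Cairo, Doha]
Visit Kigali → queue [Seoul, Manila, Delhi, Lima, Dakar, Milan, Cairo, Doha]
Visit Seoul → queue [Manila, Delhi, Lima, Dakar, Milan, Cairo, Doha]
Visit Manila → queue [Delhi, Lima, Dakar, Milan, Cairo, Doha]
Visit Delhi; enqueue Rabat, Minsk → queue [Lima, Dakar, Milan, Cairo, Doha, Rabat, Minsk]
Visit Lima; enqueue Bogota → queue [Dakar, Milan, Cairo, Doha, Rabat, Minsk, Bogota]
Visit Dakar → queue [Milan, Cairo, Doha, Rabat, Minsk, Bogota]
Visit Milan → queue [Cairo, Doha, Rabat, Minsk, Bogota]
Visit Cairo → queue [Doha, Rabat, Minsk, Bogota]
Visit Doha → queue [Rabat, Minsk, Bogota]
Visit Rabat → queue [Minsk, Bogota]
Visit Minsk → queue [Bogota]
Visit Bogota → queue []

Lagos → Vilnius → Porto → Kigali → Seoul → Manila → Delhi → Lima → Dakar → Milan → Cairo → Doha → Rabat → Minsk → Bogota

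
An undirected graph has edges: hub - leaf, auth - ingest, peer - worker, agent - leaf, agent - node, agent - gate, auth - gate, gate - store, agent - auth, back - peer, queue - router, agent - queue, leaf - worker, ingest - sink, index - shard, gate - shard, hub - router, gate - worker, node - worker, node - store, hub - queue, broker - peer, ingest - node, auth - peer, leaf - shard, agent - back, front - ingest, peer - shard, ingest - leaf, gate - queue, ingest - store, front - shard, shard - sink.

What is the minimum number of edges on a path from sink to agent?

Level 0: sink
Level 1: ingest, shard
Level 2: auth, front, gate, index, leaf, node, peer, store
Level 3: agent, back, broker, hub, queue, worker
Level 4: router
agent first appears at level 3.

3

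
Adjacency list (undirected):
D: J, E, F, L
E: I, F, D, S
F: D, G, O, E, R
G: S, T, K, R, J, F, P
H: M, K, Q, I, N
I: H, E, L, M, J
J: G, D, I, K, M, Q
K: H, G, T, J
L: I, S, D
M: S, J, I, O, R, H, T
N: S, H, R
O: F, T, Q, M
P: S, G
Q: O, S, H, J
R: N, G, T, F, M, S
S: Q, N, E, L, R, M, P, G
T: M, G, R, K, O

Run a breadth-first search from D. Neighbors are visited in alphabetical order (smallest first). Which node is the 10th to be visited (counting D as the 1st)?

R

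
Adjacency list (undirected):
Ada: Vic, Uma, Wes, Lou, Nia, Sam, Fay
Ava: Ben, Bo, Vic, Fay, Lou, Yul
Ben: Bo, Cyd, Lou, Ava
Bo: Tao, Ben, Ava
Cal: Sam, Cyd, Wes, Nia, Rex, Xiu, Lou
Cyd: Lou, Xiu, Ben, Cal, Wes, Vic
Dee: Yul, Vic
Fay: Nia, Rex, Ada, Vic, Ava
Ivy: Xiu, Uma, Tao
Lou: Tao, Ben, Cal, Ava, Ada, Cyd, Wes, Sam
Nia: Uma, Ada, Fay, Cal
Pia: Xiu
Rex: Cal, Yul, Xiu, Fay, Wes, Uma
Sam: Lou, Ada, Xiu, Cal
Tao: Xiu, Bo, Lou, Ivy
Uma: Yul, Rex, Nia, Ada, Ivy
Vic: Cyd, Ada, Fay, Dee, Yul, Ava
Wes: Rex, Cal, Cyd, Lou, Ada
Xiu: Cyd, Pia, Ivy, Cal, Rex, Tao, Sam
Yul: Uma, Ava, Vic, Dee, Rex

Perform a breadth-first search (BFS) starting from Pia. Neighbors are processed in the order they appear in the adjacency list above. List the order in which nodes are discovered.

Pia → Xiu → Cyd → Ivy → Cal → Rex → Tao → Sam → Lou → Ben → Wes → Vic → Uma → Nia → Yul → Fay → Bo → Ada → Ava → Dee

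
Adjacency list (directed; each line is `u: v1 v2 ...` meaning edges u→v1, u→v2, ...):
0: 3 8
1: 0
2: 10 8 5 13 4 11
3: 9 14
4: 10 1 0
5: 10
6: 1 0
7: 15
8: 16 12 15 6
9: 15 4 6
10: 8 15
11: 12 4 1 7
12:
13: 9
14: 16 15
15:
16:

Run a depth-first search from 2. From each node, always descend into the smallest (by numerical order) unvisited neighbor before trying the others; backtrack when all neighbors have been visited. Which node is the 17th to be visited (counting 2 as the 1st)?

13

Visit 2
2 → 4
4 → 0
0 → 3
3 → 9
9 → 6
6 → 1
9 → 15
3 → 14
14 → 16
0 → 8
8 → 12
4 → 10
2 → 5
2 → 11
11 → 7
2 → 13

Visit order: 2, 4, 0, 3, 9, 6, 1, 15, 14, 16, 8, 12, 10, 5, 11, 7, 13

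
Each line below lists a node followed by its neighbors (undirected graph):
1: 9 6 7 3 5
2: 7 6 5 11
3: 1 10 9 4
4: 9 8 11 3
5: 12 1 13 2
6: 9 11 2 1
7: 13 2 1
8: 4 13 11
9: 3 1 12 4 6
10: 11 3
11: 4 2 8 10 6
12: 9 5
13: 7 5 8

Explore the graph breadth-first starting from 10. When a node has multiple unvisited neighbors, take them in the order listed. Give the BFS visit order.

10 11 3 4 2 8 6 1 9 7 5 13 12

Visit 10; enqueue 11, 3 → queue [11, 3]
Visit 11; enqueue 4, 2, 8, 6 → queue [3, 4, 2, 8, 6]
Visit 3; enqueue 1, 9 → queue [4, 2, 8, 6, 1, 9]
Visit 4 → queue [2, 8, 6, 1, 9]
Visit 2; enqueue 7, 5 → queue [8, 6, 1, 9, 7, 5]
Visit 8; enqueue 13 → queue [6, 1, 9, 7, 5, 13]
Visit 6 → queue [1, 9, 7, 5, 13]
Visit 1 → queue [9, 7, 5, 13]
Visit 9; enqueue 12 → queue [7, 5, 13, 12]
Visit 7 → queue [5, 13, 12]
Visit 5 → queue [13, 12]
Visit 13 → queue [12]
Visit 12 → queue []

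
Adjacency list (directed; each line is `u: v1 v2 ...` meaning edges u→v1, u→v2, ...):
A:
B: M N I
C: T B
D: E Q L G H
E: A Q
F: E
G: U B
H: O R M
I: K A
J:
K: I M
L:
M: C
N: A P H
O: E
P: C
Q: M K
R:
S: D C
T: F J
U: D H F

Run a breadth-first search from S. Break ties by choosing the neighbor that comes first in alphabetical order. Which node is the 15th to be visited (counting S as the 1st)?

Visit S; enqueue C, D → queue [C, D]
Visit C; enqueue B, T → queue [D, B, T]
Visit D; enqueue E, G, H, L, Q → queue [B, T, E, G, H, L, Q]
Visit B; enqueue I, M, N → queue [T, E, G, H, L, Q, I, M, N]
Visit T; enqueue F, J → queue [E, G, H, L, Q, I, M, N, F, J]
Visit E; enqueue A → queue [G, H, L, Q, I, M, N, F, J, A]
Visit G; enqueue U → queue [H, L, Q, I, M, N, F, J, A, U]
Visit H; enqueue O, R → queue [L, Q, I, M, N, F, J, A, U, O, R]
Visit L → queue [Q, I, M, N, F, J, A, U, O, R]
Visit Q; enqueue K → queue [I, M, N, F, J, A, U, O, R, K]
Visit I → queue [M, N, F, J, A, U, O, R, K]
Visit M → queue [N, F, J, A, U, O, R, K]
Visit N; enqueue P → queue [F, J, A, U, O, R, K, P]
Visit F → queue [J, A, U, O, R, K, P]
Visit J → queue [A, U, O, R, K, P]
Visit A → queue [U, O, R, K, P]
Visit U → queue [O, R, K, P]
Visit O → queue [R, K, P]
Visit R → queue [K, P]
Visit K → queue [P]
Visit P → queue []

Visit order: S, C, D, B, T, E, G, H, L, Q, I, M, N, F, J, A, U, O, R, K, P

J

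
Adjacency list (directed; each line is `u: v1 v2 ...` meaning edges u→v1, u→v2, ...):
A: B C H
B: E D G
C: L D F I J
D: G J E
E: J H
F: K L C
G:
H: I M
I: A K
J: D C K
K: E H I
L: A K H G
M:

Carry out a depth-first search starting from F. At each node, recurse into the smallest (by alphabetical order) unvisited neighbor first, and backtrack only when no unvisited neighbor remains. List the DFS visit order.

F, C, D, E, H, I, A, B, G, K, M, J, L

Visit F
F → C
C → D
D → E
E → H
H → I
I → A
A → B
B → G
I → K
H → M
E → J
C → L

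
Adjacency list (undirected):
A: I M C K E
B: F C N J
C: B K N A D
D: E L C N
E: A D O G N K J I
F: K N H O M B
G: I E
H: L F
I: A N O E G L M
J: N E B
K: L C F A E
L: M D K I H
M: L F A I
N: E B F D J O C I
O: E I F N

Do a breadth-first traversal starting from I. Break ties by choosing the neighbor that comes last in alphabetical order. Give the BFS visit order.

I, O, N, M, L, G, E, A, F, J, D, C, B, K, H

Visit I; enqueue O, N, M, L, G, E, A → queue [O, N, M, L, G, E, A]
Visit O; enqueue F → queue [N, M, L, G, E, A, F]
Visit N; enqueue J, D, C, B → queue [M, L, G, E, A, F, J, D, C, B]
Visit M → queue [L, G, E, A, F, J, D, C, B]
Visit L; enqueue K, H → queue [G, E, A, F, J, D, C, B, K, H]
Visit G → queue [E, A, F, J, D, C, B, K, H]
Visit E → queue [A, F, J, D, C, B, K, H]
Visit A → queue [F, J, D, C, B, K, H]
Visit F → queue [J, D, C, B, K, H]
Visit J → queue [D, C, B, K, H]
Visit D → queue [C, B, K, H]
Visit C → queue [B, K, H]
Visit B → queue [K, H]
Visit K → queue [H]
Visit H → queue []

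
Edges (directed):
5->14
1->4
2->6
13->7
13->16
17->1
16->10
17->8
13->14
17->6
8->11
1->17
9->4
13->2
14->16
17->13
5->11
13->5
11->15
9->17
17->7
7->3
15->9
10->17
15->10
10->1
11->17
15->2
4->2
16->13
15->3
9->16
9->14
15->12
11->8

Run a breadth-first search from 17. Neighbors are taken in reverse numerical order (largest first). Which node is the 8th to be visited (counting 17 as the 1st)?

14

Visit 17; enqueue 13, 8, 7, 6, 1 → queue [13, 8, 7, 6, 1]
Visit 13; enqueue 16, 14, 5, 2 → queue [8, 7, 6, 1, 16, 14, 5, 2]
Visit 8; enqueue 11 → queue [7, 6, 1, 16, 14, 5, 2, 11]
Visit 7; enqueue 3 → queue [6, 1, 16, 14, 5, 2, 11, 3]
Visit 6 → queue [1, 16, 14, 5, 2, 11, 3]
Visit 1; enqueue 4 → queue [16, 14, 5, 2, 11, 3, 4]
Visit 16; enqueue 10 → queue [14, 5, 2, 11, 3, 4, 10]
Visit 14 → queue [5, 2, 11, 3, 4, 10]
Visit 5 → queue [2, 11, 3, 4, 10]
Visit 2 → queue [11, 3, 4, 10]
Visit 11; enqueue 15 → queue [3, 4, 10, 15]
Visit 3 → queue [4, 10, 15]
Visit 4 → queue [10, 15]
Visit 10 → queue [15]
Visit 15; enqueue 12, 9 → queue [12, 9]
Visit 12 → queue [9]
Visit 9 → queue []

Visit order: 17, 13, 8, 7, 6, 1, 16, 14, 5, 2, 11, 3, 4, 10, 15, 12, 9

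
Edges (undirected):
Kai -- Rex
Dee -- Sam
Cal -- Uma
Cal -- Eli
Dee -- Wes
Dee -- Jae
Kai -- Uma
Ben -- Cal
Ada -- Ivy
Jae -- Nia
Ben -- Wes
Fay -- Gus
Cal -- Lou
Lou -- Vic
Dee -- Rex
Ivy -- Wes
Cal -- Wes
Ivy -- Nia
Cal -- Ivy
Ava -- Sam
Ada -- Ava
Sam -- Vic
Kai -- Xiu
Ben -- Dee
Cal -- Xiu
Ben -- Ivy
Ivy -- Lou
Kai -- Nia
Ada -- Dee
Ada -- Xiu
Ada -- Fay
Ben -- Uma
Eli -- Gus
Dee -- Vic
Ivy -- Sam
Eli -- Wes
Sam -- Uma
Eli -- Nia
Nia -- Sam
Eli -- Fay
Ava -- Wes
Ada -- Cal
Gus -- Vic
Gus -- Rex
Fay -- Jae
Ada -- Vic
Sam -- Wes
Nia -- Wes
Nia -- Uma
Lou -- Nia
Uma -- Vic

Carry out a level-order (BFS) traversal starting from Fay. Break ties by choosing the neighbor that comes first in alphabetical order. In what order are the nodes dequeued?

Visit Fay; enqueue Ada, Eli, Gus, Jae → queue [Ada, Eli, Gus, Jae]
Visit Ada; enqueue Ava, Cal, Dee, Ivy, Vic, Xiu → queue [Eli, Gus, Jae, Ava, Cal, Dee, Ivy, Vic, Xiu]
Visit Eli; enqueue Nia, Wes → queue [Gus, Jae, Ava, Cal, Dee, Ivy, Vic, Xiu, Nia, Wes]
Visit Gus; enqueue Rex → queue [Jae, Ava, Cal, Dee, Ivy, Vic, Xiu, Nia, Wes, Rex]
Visit Jae → queue [Ava, Cal, Dee, Ivy, Vic, Xiu, Nia, Wes, Rex]
Visit Ava; enqueue Sam → queue [Cal, Dee, Ivy, Vic, Xiu, Nia, Wes, Rex, Sam]
Visit Cal; enqueue Ben, Lou, Uma → queue [Dee, Ivy, Vic, Xiu, Nia, Wes, Rex, Sam, Ben, Lou, Uma]
Visit Dee → queue [Ivy, Vic, Xiu, Nia, Wes, Rex, Sam, Ben, Lou, Uma]
Visit Ivy → queue [Vic, Xiu, Nia, Wes, Rex, Sam, Ben, Lou, Uma]
Visit Vic → queue [Xiu, Nia, Wes, Rex, Sam, Ben, Lou, Uma]
Visit Xiu; enqueue Kai → queue [Nia, Wes, Rex, Sam, Ben, Lou, Uma, Kai]
Visit Nia → queue [Wes, Rex, Sam, Ben, Lou, Uma, Kai]
Visit Wes → queue [Rex, Sam, Ben, Lou, Uma, Kai]
Visit Rex → queue [Sam, Ben, Lou, Uma, Kai]
Visit Sam → queue [Ben, Lou, Uma, Kai]
Visit Ben → queue [Lou, Uma, Kai]
Visit Lou → queue [Uma, Kai]
Visit Uma → queue [Kai]
Visit Kai → queue []

Fay → Ada → Eli → Gus → Jae → Ava → Cal → Dee → Ivy → Vic → Xiu → Nia → Wes → Rex → Sam → Ben → Lou → Uma → Kai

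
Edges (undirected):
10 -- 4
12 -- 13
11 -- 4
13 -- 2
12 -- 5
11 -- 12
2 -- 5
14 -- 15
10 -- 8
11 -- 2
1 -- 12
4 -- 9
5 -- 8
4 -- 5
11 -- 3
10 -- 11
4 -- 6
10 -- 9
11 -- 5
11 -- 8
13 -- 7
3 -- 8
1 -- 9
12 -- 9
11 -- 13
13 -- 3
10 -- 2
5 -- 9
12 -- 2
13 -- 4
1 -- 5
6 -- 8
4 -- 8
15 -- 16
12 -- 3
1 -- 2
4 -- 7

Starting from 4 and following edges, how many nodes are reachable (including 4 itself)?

13

BFS from 4 visits: 4, 13, 11, 10, 9, 8, 7, 6, 5, 12, 3, 2, 1
Reachable nodes: 13 of 16 total.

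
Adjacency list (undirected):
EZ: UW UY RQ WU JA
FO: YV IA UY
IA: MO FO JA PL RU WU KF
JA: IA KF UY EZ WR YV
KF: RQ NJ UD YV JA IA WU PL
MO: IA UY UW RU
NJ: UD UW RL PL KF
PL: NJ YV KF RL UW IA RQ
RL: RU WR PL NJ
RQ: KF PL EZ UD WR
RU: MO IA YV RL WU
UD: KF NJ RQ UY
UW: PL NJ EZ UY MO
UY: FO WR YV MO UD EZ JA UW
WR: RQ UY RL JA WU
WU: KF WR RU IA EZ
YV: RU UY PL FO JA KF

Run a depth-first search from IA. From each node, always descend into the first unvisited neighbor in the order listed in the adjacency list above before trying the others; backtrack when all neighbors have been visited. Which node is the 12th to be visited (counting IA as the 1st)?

UD

Visit IA
IA → MO
MO → UY
UY → FO
FO → YV
YV → RU
RU → RL
RL → WR
WR → RQ
RQ → KF
KF → NJ
NJ → UD
NJ → UW
UW → PL
UW → EZ
EZ → WU
EZ → JA

Visit order: IA, MO, UY, FO, YV, RU, RL, WR, RQ, KF, NJ, UD, UW, PL, EZ, WU, JA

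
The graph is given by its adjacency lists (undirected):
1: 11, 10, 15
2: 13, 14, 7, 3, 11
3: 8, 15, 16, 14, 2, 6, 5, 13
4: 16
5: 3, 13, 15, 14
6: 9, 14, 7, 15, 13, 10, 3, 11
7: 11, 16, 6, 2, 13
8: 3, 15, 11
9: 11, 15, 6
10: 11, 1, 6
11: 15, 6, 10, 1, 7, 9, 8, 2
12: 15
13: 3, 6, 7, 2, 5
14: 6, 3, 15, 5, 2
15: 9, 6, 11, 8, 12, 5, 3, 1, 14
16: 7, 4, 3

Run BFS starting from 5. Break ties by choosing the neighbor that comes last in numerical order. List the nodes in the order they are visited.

Visit 5; enqueue 15, 14, 13, 3 → queue [15, 14, 13, 3]
Visit 15; enqueue 12, 11, 9, 8, 6, 1 → queue [14, 13, 3, 12, 11, 9, 8, 6, 1]
Visit 14; enqueue 2 → queue [13, 3, 12, 11, 9, 8, 6, 1, 2]
Visit 13; enqueue 7 → queue [3, 12, 11, 9, 8, 6, 1, 2, 7]
Visit 3; enqueue 16 → queue [12, 11, 9, 8, 6, 1, 2, 7, 16]
Visit 12 → queue [11, 9, 8, 6, 1, 2, 7, 16]
Visit 11; enqueue 10 → queue [9, 8, 6, 1, 2, 7, 16, 10]
Visit 9 → queue [8, 6, 1, 2, 7, 16, 10]
Visit 8 → queue [6, 1, 2, 7, 16, 10]
Visit 6 → queue [1, 2, 7, 16, 10]
Visit 1 → queue [2, 7, 16, 10]
Visit 2 → queue [7, 16, 10]
Visit 7 → queue [16, 10]
Visit 16; enqueue 4 → queue [10, 4]
Visit 10 → queue [4]
Visit 4 → queue []

5 → 15 → 14 → 13 → 3 → 12 → 11 → 9 → 8 → 6 → 1 → 2 → 7 → 16 → 10 → 4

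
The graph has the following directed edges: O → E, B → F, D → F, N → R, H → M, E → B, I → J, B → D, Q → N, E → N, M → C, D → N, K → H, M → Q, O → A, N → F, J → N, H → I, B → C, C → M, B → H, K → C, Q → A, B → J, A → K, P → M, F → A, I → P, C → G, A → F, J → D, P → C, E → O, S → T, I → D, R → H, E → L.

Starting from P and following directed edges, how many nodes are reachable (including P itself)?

14

BFS from P visits: P, C, M, G, Q, A, N, F, K, R, H, I, D, J
Reachable nodes: 14 of 20 total.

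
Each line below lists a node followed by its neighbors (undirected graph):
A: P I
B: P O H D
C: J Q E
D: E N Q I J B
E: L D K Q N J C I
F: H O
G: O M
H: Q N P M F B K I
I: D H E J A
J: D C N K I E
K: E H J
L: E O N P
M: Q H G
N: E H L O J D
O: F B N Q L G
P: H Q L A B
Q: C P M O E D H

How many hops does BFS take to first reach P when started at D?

2

Level 0: D
Level 1: B, E, I, J, N, Q
Level 2: A, C, H, K, L, M, O, P
Level 3: F, G
P first appears at level 2.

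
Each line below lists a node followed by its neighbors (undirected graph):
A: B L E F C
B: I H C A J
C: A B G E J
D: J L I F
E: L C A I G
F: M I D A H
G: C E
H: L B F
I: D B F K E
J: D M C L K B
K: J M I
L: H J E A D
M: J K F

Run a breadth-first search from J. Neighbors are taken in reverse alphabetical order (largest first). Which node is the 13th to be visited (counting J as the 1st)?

Visit J; enqueue M, L, K, D, C, B → queue [M, L, K, D, C, B]
Visit M; enqueue F → queue [L, K, D, C, B, F]
Visit L; enqueue H, E, A → queue [K, D, C, B, F, H, E, A]
Visit K; enqueue I → queue [D, C, B, F, H, E, A, I]
Visit D → queue [C, B, F, H, E, A, I]
Visit C; enqueue G → queue [B, F, H, E, A, I, G]
Visit B → queue [F, H, E, A, I, G]
Visit F → queue [H, E, A, I, G]
Visit H → queue [E, A, I, G]
Visit E → queue [A, I, G]
Visit A → queue [I, G]
Visit I → queue [G]
Visit G → queue []

Visit order: J, M, L, K, D, C, B, F, H, E, A, I, G

G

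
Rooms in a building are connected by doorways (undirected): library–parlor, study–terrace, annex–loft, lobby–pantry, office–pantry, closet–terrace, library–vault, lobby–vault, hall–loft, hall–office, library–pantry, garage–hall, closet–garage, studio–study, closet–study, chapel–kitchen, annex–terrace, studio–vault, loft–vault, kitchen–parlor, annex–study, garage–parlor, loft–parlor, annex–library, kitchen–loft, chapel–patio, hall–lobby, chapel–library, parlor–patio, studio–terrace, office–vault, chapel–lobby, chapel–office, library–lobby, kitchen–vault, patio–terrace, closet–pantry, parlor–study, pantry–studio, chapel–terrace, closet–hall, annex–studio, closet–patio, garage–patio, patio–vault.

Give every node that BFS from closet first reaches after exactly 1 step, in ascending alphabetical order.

garage, hall, pantry, patio, study, terrace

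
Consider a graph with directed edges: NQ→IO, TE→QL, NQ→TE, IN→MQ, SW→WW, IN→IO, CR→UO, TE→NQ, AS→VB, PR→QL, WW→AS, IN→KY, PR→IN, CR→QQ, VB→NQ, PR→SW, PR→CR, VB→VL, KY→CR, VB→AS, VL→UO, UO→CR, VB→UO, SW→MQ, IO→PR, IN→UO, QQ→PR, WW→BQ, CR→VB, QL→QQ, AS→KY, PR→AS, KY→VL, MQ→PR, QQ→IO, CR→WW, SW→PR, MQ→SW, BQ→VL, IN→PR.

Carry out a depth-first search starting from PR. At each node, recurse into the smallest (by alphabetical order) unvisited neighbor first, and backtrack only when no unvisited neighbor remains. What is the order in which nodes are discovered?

PR, AS, KY, CR, QQ, IO, UO, VB, NQ, TE, QL, VL, WW, BQ, IN, MQ, SW

Visit PR
PR → AS
AS → KY
KY → CR
CR → QQ
QQ → IO
CR → UO
CR → VB
VB → NQ
NQ → TE
TE → QL
VB → VL
CR → WW
WW → BQ
PR → IN
IN → MQ
MQ → SW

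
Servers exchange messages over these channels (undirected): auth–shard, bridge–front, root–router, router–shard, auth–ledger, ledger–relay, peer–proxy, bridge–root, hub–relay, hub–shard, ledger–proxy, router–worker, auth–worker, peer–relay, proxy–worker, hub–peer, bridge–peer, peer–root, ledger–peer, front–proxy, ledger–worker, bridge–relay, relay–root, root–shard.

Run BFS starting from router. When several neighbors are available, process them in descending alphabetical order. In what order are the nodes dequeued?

Visit router; enqueue worker, shard, root → queue [worker, shard, root]
Visit worker; enqueue proxy, ledger, auth → queue [shard, root, proxy, ledger, auth]
Visit shard; enqueue hub → queue [root, proxy, ledger, auth, hub]
Visit root; enqueue relay, peer, bridge → queue [proxy, ledger, auth, hub, relay, peer, bridge]
Visit proxy; enqueue front → queue [ledger, auth, hub, relay, peer, bridge, front]
Visit ledger → queue [auth, hub, relay, peer, bridge, front]
Visit auth → queue [hub, relay, peer, bridge, front]
Visit hub → queue [relay, peer, bridge, front]
Visit relay → queue [peer, bridge, front]
Visit peer → queue [bridge, front]
Visit bridge → queue [front]
Visit front → queue []

router, worker, shard, root, proxy, ledger, auth, hub, relay, peer, bridge, front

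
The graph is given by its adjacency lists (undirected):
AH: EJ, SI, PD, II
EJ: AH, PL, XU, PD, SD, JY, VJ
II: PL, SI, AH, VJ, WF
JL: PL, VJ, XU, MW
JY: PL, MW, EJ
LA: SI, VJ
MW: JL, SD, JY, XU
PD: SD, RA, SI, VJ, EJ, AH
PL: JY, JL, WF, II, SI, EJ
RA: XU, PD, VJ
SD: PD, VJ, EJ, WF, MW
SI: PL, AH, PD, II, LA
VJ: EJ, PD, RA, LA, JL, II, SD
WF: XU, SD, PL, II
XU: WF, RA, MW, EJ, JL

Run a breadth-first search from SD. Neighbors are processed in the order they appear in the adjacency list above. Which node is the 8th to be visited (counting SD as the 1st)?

Visit SD; enqueue PD, VJ, EJ, WF, MW → queue [PD, VJ, EJ, WF, MW]
Visit PD; enqueue RA, SI, AH → queue [VJ, EJ, WF, MW, RA, SI, AH]
Visit VJ; enqueue LA, JL, II → queue [EJ, WF, MW, RA, SI, AH, LA, JL, II]
Visit EJ; enqueue PL, XU, JY → queue [WF, MW, RA, SI, AH, LA, JL, II, PL, XU, JY]
Visit WF → queue [MW, RA, SI, AH, LA, JL, II, PL, XU, JY]
Visit MW → queue [RA, SI, AH, LA, JL, II, PL, XU, JY]
Visit RA → queue [SI, AH, LA, JL, II, PL, XU, JY]
Visit SI → queue [AH, LA, JL, II, PL, XU, JY]
Visit AH → queue [LA, JL, II, PL, XU, JY]
Visit LA → queue [JL, II, PL, XU, JY]
Visit JL → queue [II, PL, XU, JY]
Visit II → queue [PL, XU, JY]
Visit PL → queue [XU, JY]
Visit XU → queue [JY]
Visit JY → queue []

Visit order: SD, PD, VJ, EJ, WF, MW, RA, SI, AH, LA, JL, II, PL, XU, JY

SI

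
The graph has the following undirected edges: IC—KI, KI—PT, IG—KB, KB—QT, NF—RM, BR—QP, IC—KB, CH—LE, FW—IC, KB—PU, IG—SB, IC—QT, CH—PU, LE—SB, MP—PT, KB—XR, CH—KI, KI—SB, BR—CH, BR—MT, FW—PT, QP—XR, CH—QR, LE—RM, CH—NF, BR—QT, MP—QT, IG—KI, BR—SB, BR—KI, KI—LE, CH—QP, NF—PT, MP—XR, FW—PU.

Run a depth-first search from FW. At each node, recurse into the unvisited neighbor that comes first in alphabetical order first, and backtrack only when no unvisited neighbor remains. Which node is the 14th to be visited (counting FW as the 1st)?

XR

Visit FW
FW → IC
IC → KB
KB → IG
IG → KI
KI → BR
BR → CH
CH → LE
LE → RM
RM → NF
NF → PT
PT → MP
MP → QT
MP → XR
XR → QP
LE → SB
CH → PU
CH → QR
BR → MT

Visit order: FW, IC, KB, IG, KI, BR, CH, LE, RM, NF, PT, MP, QT, XR, QP, SB, PU, QR, MT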